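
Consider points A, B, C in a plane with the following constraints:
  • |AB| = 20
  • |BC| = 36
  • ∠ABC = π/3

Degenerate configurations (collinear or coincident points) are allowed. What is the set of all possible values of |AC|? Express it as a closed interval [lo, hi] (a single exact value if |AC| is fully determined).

|AB| ∈ {20}
|BC| ∈ {36}
|AC| ∈ {4·√(61)}

|AC| = 4·√(61)  (≈ 31.2410)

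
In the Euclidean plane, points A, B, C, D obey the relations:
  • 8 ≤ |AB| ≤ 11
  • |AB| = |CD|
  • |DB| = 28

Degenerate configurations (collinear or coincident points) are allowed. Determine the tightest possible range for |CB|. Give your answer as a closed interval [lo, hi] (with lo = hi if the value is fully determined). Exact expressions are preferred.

|CB| ∈ [17, 39]  (≈ [17.0000, 39.0000])

|AB| ∈ [8, 11]
|BD| ∈ {28}
|CD| ∈ [8, 11]
|AD| ∈ [17, 39]
|BC| ∈ [17, 39]
|AC| ∈ [6, 50]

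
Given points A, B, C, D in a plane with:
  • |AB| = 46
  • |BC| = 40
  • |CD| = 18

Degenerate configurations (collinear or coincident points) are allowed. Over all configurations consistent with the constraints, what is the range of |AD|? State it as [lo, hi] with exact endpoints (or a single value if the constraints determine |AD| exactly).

|AB| ∈ {46}
|BC| ∈ {40}
|CD| ∈ {18}
|AC| ∈ [6, 86]
|BD| ∈ [22, 58]
|AD| ∈ [0, 104]

|AD| ∈ [0, 104]  (≈ [0.0000, 104.0000])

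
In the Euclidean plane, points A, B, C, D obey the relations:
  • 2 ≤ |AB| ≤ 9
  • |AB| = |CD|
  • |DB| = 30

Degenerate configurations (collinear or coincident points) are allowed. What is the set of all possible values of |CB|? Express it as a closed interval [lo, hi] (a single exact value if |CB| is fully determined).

|CB| ∈ [21, 39]  (≈ [21.0000, 39.0000])

|AB| ∈ [2, 9]
|BD| ∈ {30}
|CD| ∈ [2, 9]
|AD| ∈ [21, 39]
|BC| ∈ [21, 39]
|AC| ∈ [12, 48]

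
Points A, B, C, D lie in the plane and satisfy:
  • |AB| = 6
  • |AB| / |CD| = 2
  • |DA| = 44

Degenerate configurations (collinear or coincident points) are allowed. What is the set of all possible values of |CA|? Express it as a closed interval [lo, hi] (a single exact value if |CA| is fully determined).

|AB| ∈ {6}
|AD| ∈ {44}
|CD| ∈ {3}
|BD| ∈ [38, 50]
|AC| ∈ [41, 47]
|BC| ∈ [35, 53]

|CA| ∈ [41, 47]  (≈ [41.0000, 47.0000])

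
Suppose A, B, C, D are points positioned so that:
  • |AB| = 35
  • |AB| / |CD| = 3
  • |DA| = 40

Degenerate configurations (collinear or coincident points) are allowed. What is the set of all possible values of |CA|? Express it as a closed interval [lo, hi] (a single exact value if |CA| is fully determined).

|CA| ∈ [85/3, 155/3]  (≈ [28.3333, 51.6667])

|AB| ∈ {35}
|AD| ∈ {40}
|CD| ∈ {35/3}
|BD| ∈ [5, 75]
|AC| ∈ [85/3, 155/3]
|BC| ∈ [0, 260/3]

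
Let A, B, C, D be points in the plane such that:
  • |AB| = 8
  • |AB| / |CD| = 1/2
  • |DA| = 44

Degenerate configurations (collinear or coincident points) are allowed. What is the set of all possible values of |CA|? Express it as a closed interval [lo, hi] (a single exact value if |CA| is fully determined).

|AB| ∈ {8}
|AD| ∈ {44}
|CD| ∈ {16}
|BD| ∈ [36, 52]
|AC| ∈ [28, 60]
|BC| ∈ [20, 68]

|CA| ∈ [28, 60]  (≈ [28.0000, 60.0000])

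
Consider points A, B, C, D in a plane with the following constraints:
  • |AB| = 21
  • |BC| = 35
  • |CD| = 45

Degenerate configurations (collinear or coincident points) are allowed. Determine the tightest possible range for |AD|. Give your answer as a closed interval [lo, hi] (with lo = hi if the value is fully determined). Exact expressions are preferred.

|AD| ∈ [0, 101]  (≈ [0.0000, 101.0000])

|AB| ∈ {21}
|BC| ∈ {35}
|CD| ∈ {45}
|AC| ∈ [14, 56]
|BD| ∈ [10, 80]
|AD| ∈ [0, 101]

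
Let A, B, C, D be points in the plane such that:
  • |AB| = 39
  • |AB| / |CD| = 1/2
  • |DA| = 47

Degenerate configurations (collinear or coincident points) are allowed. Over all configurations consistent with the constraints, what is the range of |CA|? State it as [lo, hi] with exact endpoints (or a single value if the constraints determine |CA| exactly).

|CA| ∈ [31, 125]  (≈ [31.0000, 125.0000])

|AB| ∈ {39}
|AD| ∈ {47}
|CD| ∈ {78}
|BD| ∈ [8, 86]
|AC| ∈ [31, 125]
|BC| ∈ [0, 164]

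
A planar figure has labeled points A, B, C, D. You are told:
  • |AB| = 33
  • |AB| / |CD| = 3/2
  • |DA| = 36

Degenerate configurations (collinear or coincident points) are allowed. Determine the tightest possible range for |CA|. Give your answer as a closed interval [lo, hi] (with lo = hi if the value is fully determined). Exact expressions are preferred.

|AB| ∈ {33}
|AD| ∈ {36}
|CD| ∈ {22}
|BD| ∈ [3, 69]
|AC| ∈ [14, 58]
|BC| ∈ [0, 91]

|CA| ∈ [14, 58]  (≈ [14.0000, 58.0000])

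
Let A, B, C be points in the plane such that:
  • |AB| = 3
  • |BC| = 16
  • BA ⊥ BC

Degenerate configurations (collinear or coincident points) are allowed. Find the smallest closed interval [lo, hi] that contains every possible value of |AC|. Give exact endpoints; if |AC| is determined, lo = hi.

|AC| = √(265)  (≈ 16.2788)

|AB| ∈ {3}
|BC| ∈ {16}
|AC| ∈ {√(265)}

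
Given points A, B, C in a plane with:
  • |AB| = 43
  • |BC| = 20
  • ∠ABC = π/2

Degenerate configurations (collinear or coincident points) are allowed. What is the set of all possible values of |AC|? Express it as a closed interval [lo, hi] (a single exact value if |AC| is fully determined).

|AC| = √(2249)  (≈ 47.4236)

|AB| ∈ {43}
|BC| ∈ {20}
|AC| ∈ {√(2249)}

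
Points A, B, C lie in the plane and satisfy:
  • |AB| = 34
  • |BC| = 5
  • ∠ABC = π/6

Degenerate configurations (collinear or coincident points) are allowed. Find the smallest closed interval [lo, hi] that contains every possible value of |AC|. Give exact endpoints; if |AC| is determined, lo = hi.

|AC| = √(1181 - 170·√(3))  (≈ 29.7750)

|AB| ∈ {34}
|BC| ∈ {5}
|AC| ∈ {√(1181 - 170·√(3))}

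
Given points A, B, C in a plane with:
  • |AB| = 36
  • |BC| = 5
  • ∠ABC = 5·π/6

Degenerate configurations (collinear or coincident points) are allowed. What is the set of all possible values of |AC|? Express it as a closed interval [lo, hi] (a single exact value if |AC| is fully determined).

|AC| = √(180·√(3) + 1321)  (≈ 40.4075)

|AB| ∈ {36}
|BC| ∈ {5}
|AC| ∈ {√(180·√(3) + 1321)}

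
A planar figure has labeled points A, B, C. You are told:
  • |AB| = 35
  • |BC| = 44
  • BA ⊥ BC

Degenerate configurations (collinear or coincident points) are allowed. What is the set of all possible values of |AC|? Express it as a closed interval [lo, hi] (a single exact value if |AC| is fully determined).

|AB| ∈ {35}
|BC| ∈ {44}
|AC| ∈ {√(3161)}

|AC| = √(3161)  (≈ 56.2228)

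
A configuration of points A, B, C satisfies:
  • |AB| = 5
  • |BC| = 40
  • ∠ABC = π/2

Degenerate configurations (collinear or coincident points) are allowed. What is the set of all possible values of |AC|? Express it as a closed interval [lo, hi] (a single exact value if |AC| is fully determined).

|AC| = 5·√(65)  (≈ 40.3113)

|AB| ∈ {5}
|BC| ∈ {40}
|AC| ∈ {5·√(65)}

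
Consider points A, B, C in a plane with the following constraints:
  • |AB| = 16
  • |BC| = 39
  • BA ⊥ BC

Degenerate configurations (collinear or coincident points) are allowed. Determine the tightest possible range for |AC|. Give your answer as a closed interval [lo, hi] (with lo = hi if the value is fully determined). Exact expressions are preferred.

|AB| ∈ {16}
|BC| ∈ {39}
|AC| ∈ {√(1777)}

|AC| = √(1777)  (≈ 42.1545)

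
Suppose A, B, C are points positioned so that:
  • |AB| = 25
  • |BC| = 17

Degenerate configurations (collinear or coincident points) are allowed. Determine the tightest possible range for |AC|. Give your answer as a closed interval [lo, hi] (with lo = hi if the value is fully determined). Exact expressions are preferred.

|AC| ∈ [8, 42]  (≈ [8.0000, 42.0000])

|AB| ∈ {25}
|BC| ∈ {17}
|AC| ∈ [8, 42]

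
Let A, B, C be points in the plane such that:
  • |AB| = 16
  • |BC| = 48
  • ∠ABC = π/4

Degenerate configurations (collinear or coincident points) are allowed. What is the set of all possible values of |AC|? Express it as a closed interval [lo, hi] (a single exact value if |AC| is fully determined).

|AB| ∈ {16}
|BC| ∈ {48}
|AC| ∈ {16·√(10 - 3·√(2))}

|AC| = 16·√(10 - 3·√(2))  (≈ 38.3912)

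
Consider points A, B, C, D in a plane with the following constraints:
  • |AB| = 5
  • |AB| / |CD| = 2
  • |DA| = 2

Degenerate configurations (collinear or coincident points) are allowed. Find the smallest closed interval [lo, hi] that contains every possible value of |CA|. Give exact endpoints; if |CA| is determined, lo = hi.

|CA| ∈ [1/2, 9/2]  (≈ [0.5000, 4.5000])

|AB| ∈ {5}
|AD| ∈ {2}
|CD| ∈ {5/2}
|BD| ∈ [3, 7]
|AC| ∈ [1/2, 9/2]
|BC| ∈ [1/2, 19/2]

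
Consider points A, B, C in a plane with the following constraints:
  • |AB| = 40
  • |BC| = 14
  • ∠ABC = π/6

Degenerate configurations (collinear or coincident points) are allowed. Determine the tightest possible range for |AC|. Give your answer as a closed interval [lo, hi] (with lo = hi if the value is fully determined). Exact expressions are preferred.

|AB| ∈ {40}
|BC| ∈ {14}
|AC| ∈ {2·√(449 - 140·√(3))}

|AC| = 2·√(449 - 140·√(3))  (≈ 28.7411)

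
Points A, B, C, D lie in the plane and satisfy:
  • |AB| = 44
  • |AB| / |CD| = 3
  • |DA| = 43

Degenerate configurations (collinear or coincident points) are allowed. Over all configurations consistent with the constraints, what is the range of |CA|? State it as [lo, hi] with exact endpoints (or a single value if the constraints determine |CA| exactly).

|AB| ∈ {44}
|AD| ∈ {43}
|CD| ∈ {44/3}
|BD| ∈ [1, 87]
|AC| ∈ [85/3, 173/3]
|BC| ∈ [0, 305/3]

|CA| ∈ [85/3, 173/3]  (≈ [28.3333, 57.6667])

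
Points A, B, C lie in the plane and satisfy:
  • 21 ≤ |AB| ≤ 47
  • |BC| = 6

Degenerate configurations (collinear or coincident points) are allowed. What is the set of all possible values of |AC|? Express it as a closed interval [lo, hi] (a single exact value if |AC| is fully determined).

|AB| ∈ [21, 47]
|BC| ∈ {6}
|AC| ∈ [15, 53]

|AC| ∈ [15, 53]  (≈ [15.0000, 53.0000])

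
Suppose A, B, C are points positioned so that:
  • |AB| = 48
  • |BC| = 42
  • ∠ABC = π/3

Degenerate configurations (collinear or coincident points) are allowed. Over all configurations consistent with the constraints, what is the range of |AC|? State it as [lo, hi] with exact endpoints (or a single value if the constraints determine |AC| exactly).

|AB| ∈ {48}
|BC| ∈ {42}
|AC| ∈ {6·√(57)}

|AC| = 6·√(57)  (≈ 45.2990)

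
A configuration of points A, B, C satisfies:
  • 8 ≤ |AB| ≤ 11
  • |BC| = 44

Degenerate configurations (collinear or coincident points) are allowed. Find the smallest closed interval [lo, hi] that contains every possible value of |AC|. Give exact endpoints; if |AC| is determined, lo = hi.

|AC| ∈ [33, 55]  (≈ [33.0000, 55.0000])

|AB| ∈ [8, 11]
|BC| ∈ {44}
|AC| ∈ [33, 55]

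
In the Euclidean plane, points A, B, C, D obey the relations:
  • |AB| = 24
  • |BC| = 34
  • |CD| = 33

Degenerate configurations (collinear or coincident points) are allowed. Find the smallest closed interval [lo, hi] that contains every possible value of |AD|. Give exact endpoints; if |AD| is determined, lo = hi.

|AD| ∈ [0, 91]  (≈ [0.0000, 91.0000])

|AB| ∈ {24}
|BC| ∈ {34}
|CD| ∈ {33}
|AC| ∈ [10, 58]
|BD| ∈ [1, 67]
|AD| ∈ [0, 91]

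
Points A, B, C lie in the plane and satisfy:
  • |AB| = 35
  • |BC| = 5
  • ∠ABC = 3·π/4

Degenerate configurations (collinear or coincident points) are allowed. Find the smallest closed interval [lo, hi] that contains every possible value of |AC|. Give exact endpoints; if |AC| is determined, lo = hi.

|AB| ∈ {35}
|BC| ∈ {5}
|AC| ∈ {5·√(7·√(2) + 50)}

|AC| = 5·√(7·√(2) + 50)  (≈ 38.6974)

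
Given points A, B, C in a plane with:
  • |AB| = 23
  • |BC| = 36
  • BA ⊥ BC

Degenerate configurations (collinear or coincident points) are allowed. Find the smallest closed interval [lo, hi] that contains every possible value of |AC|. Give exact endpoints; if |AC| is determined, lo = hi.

|AC| = 5·√(73)  (≈ 42.7200)

|AB| ∈ {23}
|BC| ∈ {36}
|AC| ∈ {5·√(73)}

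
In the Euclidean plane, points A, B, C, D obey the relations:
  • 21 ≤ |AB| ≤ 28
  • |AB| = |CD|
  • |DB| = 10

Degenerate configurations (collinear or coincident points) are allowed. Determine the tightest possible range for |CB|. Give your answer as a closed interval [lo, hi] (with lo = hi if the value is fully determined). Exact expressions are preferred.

|CB| ∈ [11, 38]  (≈ [11.0000, 38.0000])

|AB| ∈ [21, 28]
|BD| ∈ {10}
|CD| ∈ [21, 28]
|AD| ∈ [11, 38]
|BC| ∈ [11, 38]
|AC| ∈ [0, 66]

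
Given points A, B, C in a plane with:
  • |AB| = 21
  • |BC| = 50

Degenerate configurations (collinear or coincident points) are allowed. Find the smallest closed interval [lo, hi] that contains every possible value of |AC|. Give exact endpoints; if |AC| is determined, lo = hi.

|AC| ∈ [29, 71]  (≈ [29.0000, 71.0000])

|AB| ∈ {21}
|BC| ∈ {50}
|AC| ∈ [29, 71]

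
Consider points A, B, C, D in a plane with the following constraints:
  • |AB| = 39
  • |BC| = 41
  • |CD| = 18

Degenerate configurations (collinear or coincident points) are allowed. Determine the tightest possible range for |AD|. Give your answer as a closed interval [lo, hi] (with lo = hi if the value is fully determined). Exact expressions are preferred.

|AB| ∈ {39}
|BC| ∈ {41}
|CD| ∈ {18}
|AC| ∈ [2, 80]
|BD| ∈ [23, 59]
|AD| ∈ [0, 98]

|AD| ∈ [0, 98]  (≈ [0.0000, 98.0000])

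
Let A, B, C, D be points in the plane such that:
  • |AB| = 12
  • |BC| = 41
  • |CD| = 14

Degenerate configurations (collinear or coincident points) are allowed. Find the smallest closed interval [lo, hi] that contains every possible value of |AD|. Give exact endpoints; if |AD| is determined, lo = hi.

|AD| ∈ [15, 67]  (≈ [15.0000, 67.0000])

|AB| ∈ {12}
|BC| ∈ {41}
|CD| ∈ {14}
|AC| ∈ [29, 53]
|BD| ∈ [27, 55]
|AD| ∈ [15, 67]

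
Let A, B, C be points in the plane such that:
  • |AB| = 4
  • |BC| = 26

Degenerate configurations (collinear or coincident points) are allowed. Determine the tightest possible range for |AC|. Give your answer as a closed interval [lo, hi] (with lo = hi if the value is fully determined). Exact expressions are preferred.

|AB| ∈ {4}
|BC| ∈ {26}
|AC| ∈ [22, 30]

|AC| ∈ [22, 30]  (≈ [22.0000, 30.0000])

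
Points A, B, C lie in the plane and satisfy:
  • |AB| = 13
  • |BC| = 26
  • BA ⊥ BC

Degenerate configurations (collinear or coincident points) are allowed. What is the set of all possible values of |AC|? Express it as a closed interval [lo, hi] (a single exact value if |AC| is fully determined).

|AB| ∈ {13}
|BC| ∈ {26}
|AC| ∈ {13·√(5)}

|AC| = 13·√(5)  (≈ 29.0689)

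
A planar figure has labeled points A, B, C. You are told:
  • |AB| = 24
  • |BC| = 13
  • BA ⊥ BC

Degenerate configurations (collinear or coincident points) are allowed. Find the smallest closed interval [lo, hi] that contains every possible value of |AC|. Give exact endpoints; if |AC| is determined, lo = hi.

|AB| ∈ {24}
|BC| ∈ {13}
|AC| ∈ {√(745)}

|AC| = √(745)  (≈ 27.2947)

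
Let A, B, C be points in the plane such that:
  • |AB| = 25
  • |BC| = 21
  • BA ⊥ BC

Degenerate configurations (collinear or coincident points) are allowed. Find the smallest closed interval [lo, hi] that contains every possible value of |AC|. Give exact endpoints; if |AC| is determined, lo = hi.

|AC| = √(1066)  (≈ 32.6497)

|AB| ∈ {25}
|BC| ∈ {21}
|AC| ∈ {√(1066)}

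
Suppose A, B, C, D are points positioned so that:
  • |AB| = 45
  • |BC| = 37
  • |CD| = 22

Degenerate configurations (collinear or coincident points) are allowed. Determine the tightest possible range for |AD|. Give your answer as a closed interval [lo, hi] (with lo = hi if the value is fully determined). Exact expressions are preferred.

|AB| ∈ {45}
|BC| ∈ {37}
|CD| ∈ {22}
|AC| ∈ [8, 82]
|BD| ∈ [15, 59]
|AD| ∈ [0, 104]

|AD| ∈ [0, 104]  (≈ [0.0000, 104.0000])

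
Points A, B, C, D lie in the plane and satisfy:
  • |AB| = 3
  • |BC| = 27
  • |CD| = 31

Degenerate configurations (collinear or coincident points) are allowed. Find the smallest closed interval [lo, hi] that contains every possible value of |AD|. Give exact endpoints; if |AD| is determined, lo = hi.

|AD| ∈ [1, 61]  (≈ [1.0000, 61.0000])

|AB| ∈ {3}
|BC| ∈ {27}
|CD| ∈ {31}
|AC| ∈ [24, 30]
|BD| ∈ [4, 58]
|AD| ∈ [1, 61]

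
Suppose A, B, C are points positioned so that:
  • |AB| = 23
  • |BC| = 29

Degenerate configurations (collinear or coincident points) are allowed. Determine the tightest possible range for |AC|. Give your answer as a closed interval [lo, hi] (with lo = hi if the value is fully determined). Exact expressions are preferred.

|AC| ∈ [6, 52]  (≈ [6.0000, 52.0000])

|AB| ∈ {23}
|BC| ∈ {29}
|AC| ∈ [6, 52]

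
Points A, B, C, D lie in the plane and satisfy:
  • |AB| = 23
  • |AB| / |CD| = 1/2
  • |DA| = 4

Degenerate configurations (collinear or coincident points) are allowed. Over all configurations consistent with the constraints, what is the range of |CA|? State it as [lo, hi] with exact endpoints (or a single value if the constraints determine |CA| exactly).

|AB| ∈ {23}
|AD| ∈ {4}
|CD| ∈ {46}
|BD| ∈ [19, 27]
|AC| ∈ [42, 50]
|BC| ∈ [19, 73]

|CA| ∈ [42, 50]  (≈ [42.0000, 50.0000])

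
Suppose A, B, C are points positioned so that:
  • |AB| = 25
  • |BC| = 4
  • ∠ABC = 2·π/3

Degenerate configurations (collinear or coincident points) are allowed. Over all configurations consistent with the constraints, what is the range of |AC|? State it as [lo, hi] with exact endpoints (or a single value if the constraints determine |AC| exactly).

|AC| = √(741)  (≈ 27.2213)

|AB| ∈ {25}
|BC| ∈ {4}
|AC| ∈ {√(741)}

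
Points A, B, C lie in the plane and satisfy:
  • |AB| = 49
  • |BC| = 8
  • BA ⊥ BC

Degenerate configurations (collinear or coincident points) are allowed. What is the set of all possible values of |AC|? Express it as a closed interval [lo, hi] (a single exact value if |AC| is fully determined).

|AC| = √(2465)  (≈ 49.6488)

|AB| ∈ {49}
|BC| ∈ {8}
|AC| ∈ {√(2465)}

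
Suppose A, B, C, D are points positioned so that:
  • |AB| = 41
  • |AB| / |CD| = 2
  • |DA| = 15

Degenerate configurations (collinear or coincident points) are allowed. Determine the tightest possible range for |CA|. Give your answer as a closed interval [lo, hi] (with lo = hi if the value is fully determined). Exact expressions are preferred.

|CA| ∈ [11/2, 71/2]  (≈ [5.5000, 35.5000])

|AB| ∈ {41}
|AD| ∈ {15}
|CD| ∈ {41/2}
|BD| ∈ [26, 56]
|AC| ∈ [11/2, 71/2]
|BC| ∈ [11/2, 153/2]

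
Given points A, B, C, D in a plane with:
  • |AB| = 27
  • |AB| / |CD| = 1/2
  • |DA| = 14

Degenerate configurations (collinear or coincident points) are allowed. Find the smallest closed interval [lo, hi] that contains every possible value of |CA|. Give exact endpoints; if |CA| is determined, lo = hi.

|AB| ∈ {27}
|AD| ∈ {14}
|CD| ∈ {54}
|BD| ∈ [13, 41]
|AC| ∈ [40, 68]
|BC| ∈ [13, 95]

|CA| ∈ [40, 68]  (≈ [40.0000, 68.0000])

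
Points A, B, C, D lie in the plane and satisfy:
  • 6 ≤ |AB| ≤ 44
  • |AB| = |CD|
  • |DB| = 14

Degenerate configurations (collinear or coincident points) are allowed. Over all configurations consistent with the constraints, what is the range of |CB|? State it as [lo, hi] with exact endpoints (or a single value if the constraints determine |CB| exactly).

|AB| ∈ [6, 44]
|BD| ∈ {14}
|CD| ∈ [6, 44]
|AD| ∈ [0, 58]
|BC| ∈ [0, 58]
|AC| ∈ [0, 102]

|CB| ∈ [0, 58]  (≈ [0.0000, 58.0000])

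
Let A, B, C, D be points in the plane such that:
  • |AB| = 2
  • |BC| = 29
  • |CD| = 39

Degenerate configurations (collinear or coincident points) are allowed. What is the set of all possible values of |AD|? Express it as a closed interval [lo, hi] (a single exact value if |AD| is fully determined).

|AB| ∈ {2}
|BC| ∈ {29}
|CD| ∈ {39}
|AC| ∈ [27, 31]
|BD| ∈ [10, 68]
|AD| ∈ [8, 70]

|AD| ∈ [8, 70]  (≈ [8.0000, 70.0000])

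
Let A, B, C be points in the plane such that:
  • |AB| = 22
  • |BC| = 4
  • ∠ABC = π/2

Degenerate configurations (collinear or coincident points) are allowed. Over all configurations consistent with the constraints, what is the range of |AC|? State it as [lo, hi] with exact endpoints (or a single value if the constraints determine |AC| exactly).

|AC| = 10·√(5)  (≈ 22.3607)

|AB| ∈ {22}
|BC| ∈ {4}
|AC| ∈ {10·√(5)}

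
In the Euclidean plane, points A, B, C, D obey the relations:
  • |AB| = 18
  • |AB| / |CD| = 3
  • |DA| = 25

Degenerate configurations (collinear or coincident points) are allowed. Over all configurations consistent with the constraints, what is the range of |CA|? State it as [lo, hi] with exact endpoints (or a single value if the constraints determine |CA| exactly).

|CA| ∈ [19, 31]  (≈ [19.0000, 31.0000])

|AB| ∈ {18}
|AD| ∈ {25}
|CD| ∈ {6}
|BD| ∈ [7, 43]
|AC| ∈ [19, 31]
|BC| ∈ [1, 49]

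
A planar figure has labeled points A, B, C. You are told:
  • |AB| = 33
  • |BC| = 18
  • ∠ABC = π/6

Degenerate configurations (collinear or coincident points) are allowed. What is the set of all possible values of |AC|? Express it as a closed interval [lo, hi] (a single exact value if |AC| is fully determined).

|AB| ∈ {33}
|BC| ∈ {18}
|AC| ∈ {3·√(157 - 66·√(3))}

|AC| = 3·√(157 - 66·√(3))  (≈ 19.6000)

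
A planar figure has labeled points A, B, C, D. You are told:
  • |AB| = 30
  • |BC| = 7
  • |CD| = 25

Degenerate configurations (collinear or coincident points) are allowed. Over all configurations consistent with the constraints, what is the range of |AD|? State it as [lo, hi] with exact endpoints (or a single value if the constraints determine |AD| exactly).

|AD| ∈ [0, 62]  (≈ [0.0000, 62.0000])

|AB| ∈ {30}
|BC| ∈ {7}
|CD| ∈ {25}
|AC| ∈ [23, 37]
|BD| ∈ [18, 32]
|AD| ∈ [0, 62]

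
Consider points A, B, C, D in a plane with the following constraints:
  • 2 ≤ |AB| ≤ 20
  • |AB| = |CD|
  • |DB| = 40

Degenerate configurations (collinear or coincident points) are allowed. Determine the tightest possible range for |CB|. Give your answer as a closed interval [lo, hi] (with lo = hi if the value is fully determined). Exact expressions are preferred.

|CB| ∈ [20, 60]  (≈ [20.0000, 60.0000])

|AB| ∈ [2, 20]
|BD| ∈ {40}
|CD| ∈ [2, 20]
|AD| ∈ [20, 60]
|BC| ∈ [20, 60]
|AC| ∈ [0, 80]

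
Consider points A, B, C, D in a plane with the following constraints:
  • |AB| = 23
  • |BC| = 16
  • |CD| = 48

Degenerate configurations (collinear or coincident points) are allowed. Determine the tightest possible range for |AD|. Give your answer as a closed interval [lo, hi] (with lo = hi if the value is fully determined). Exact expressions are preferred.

|AB| ∈ {23}
|BC| ∈ {16}
|CD| ∈ {48}
|AC| ∈ [7, 39]
|BD| ∈ [32, 64]
|AD| ∈ [9, 87]

|AD| ∈ [9, 87]  (≈ [9.0000, 87.0000])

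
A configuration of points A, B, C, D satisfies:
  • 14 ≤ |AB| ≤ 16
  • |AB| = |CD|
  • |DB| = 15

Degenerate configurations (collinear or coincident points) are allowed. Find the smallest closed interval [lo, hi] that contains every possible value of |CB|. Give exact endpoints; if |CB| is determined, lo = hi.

|AB| ∈ [14, 16]
|BD| ∈ {15}
|CD| ∈ [14, 16]
|AD| ∈ [0, 31]
|BC| ∈ [0, 31]
|AC| ∈ [0, 47]

|CB| ∈ [0, 31]  (≈ [0.0000, 31.0000])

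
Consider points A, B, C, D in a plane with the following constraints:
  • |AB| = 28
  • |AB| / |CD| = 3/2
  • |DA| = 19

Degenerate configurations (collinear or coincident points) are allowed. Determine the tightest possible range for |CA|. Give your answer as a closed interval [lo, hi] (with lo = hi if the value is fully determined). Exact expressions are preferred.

|AB| ∈ {28}
|AD| ∈ {19}
|CD| ∈ {56/3}
|BD| ∈ [9, 47]
|AC| ∈ [1/3, 113/3]
|BC| ∈ [0, 197/3]

|CA| ∈ [1/3, 113/3]  (≈ [0.3333, 37.6667])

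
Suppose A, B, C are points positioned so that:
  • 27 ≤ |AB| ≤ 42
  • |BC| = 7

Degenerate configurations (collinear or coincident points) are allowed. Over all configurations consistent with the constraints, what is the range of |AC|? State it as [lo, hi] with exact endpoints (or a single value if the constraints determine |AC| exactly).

|AC| ∈ [20, 49]  (≈ [20.0000, 49.0000])

|AB| ∈ [27, 42]
|BC| ∈ {7}
|AC| ∈ [20, 49]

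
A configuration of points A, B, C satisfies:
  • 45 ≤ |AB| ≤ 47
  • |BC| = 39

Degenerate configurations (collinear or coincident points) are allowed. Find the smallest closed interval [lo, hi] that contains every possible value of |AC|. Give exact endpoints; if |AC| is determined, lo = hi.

|AC| ∈ [6, 86]  (≈ [6.0000, 86.0000])

|AB| ∈ [45, 47]
|BC| ∈ {39}
|AC| ∈ [6, 86]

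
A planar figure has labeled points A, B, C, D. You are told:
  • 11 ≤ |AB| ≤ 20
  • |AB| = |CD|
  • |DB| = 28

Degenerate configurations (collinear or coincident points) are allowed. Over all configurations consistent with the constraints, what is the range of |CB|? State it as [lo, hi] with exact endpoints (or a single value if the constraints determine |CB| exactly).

|AB| ∈ [11, 20]
|BD| ∈ {28}
|CD| ∈ [11, 20]
|AD| ∈ [8, 48]
|BC| ∈ [8, 48]
|AC| ∈ [0, 68]

|CB| ∈ [8, 48]  (≈ [8.0000, 48.0000])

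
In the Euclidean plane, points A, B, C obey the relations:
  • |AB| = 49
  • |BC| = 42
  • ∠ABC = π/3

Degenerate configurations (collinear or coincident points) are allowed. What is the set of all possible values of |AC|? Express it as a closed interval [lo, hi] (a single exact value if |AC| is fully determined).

|AC| = 7·√(43)  (≈ 45.9021)

|AB| ∈ {49}
|BC| ∈ {42}
|AC| ∈ {7·√(43)}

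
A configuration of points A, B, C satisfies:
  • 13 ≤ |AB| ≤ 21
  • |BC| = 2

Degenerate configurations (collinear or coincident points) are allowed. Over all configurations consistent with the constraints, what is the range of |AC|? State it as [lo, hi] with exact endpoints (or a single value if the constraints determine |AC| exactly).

|AC| ∈ [11, 23]  (≈ [11.0000, 23.0000])

|AB| ∈ [13, 21]
|BC| ∈ {2}
|AC| ∈ [11, 23]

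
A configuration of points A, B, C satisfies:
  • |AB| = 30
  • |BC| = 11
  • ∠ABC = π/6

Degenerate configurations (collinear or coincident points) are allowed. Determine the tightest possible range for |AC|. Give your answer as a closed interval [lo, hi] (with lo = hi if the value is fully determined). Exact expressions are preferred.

|AC| = √(1021 - 330·√(3))  (≈ 21.1996)

|AB| ∈ {30}
|BC| ∈ {11}
|AC| ∈ {√(1021 - 330·√(3))}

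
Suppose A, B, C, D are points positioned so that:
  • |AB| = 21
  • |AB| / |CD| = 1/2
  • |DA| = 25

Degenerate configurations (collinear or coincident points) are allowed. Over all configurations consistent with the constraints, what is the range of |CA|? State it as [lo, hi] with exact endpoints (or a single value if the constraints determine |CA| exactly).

|AB| ∈ {21}
|AD| ∈ {25}
|CD| ∈ {42}
|BD| ∈ [4, 46]
|AC| ∈ [17, 67]
|BC| ∈ [0, 88]

|CA| ∈ [17, 67]  (≈ [17.0000, 67.0000])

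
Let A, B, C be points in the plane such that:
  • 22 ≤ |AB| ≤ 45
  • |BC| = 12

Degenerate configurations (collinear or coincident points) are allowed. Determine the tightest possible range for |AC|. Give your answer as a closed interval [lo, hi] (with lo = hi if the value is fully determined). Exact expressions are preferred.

|AC| ∈ [10, 57]  (≈ [10.0000, 57.0000])

|AB| ∈ [22, 45]
|BC| ∈ {12}
|AC| ∈ [10, 57]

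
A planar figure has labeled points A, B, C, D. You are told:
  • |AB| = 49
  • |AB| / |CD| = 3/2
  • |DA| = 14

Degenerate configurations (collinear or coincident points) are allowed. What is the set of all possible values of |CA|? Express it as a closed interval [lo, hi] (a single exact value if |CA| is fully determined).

|CA| ∈ [56/3, 140/3]  (≈ [18.6667, 46.6667])

|AB| ∈ {49}
|AD| ∈ {14}
|CD| ∈ {98/3}
|BD| ∈ [35, 63]
|AC| ∈ [56/3, 140/3]
|BC| ∈ [7/3, 287/3]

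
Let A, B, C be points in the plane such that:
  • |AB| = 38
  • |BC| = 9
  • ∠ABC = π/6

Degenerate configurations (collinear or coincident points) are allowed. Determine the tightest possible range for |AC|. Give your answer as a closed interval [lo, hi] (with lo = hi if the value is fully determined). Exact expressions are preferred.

|AC| = √(1525 - 342·√(3))  (≈ 30.5391)

|AB| ∈ {38}
|BC| ∈ {9}
|AC| ∈ {√(1525 - 342·√(3))}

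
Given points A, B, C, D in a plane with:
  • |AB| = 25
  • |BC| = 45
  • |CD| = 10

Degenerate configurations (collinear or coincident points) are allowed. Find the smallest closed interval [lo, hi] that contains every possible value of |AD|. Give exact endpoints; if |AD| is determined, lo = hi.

|AB| ∈ {25}
|BC| ∈ {45}
|CD| ∈ {10}
|AC| ∈ [20, 70]
|BD| ∈ [35, 55]
|AD| ∈ [10, 80]

|AD| ∈ [10, 80]  (≈ [10.0000, 80.0000])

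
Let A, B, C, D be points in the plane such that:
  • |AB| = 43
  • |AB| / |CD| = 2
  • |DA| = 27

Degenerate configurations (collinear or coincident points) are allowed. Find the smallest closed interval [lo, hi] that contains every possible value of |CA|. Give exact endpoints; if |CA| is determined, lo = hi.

|CA| ∈ [11/2, 97/2]  (≈ [5.5000, 48.5000])

|AB| ∈ {43}
|AD| ∈ {27}
|CD| ∈ {43/2}
|BD| ∈ [16, 70]
|AC| ∈ [11/2, 97/2]
|BC| ∈ [0, 183/2]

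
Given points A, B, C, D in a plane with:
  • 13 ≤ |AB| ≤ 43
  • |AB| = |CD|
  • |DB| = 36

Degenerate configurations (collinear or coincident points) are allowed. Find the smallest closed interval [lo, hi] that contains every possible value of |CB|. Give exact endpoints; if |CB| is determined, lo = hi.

|AB| ∈ [13, 43]
|BD| ∈ {36}
|CD| ∈ [13, 43]
|AD| ∈ [0, 79]
|BC| ∈ [0, 79]
|AC| ∈ [0, 122]

|CB| ∈ [0, 79]  (≈ [0.0000, 79.0000])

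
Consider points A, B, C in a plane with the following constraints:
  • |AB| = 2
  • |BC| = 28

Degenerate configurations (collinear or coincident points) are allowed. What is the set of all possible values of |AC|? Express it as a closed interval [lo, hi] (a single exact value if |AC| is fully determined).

|AC| ∈ [26, 30]  (≈ [26.0000, 30.0000])

|AB| ∈ {2}
|BC| ∈ {28}
|AC| ∈ [26, 30]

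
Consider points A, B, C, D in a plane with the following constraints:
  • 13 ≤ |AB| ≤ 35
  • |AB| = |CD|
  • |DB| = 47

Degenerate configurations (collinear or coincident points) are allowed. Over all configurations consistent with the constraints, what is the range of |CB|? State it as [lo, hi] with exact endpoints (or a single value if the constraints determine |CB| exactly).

|AB| ∈ [13, 35]
|BD| ∈ {47}
|CD| ∈ [13, 35]
|AD| ∈ [12, 82]
|BC| ∈ [12, 82]
|AC| ∈ [0, 117]

|CB| ∈ [12, 82]  (≈ [12.0000, 82.0000])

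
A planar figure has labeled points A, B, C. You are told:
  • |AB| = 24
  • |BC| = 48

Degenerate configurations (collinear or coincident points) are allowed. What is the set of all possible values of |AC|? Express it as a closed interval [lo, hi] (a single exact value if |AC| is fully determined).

|AB| ∈ {24}
|BC| ∈ {48}
|AC| ∈ [24, 72]

|AC| ∈ [24, 72]  (≈ [24.0000, 72.0000])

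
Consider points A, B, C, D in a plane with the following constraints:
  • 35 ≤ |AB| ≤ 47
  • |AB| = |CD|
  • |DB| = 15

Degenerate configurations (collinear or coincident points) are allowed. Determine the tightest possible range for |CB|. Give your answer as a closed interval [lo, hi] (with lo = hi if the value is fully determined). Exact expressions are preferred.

|CB| ∈ [20, 62]  (≈ [20.0000, 62.0000])

|AB| ∈ [35, 47]
|BD| ∈ {15}
|CD| ∈ [35, 47]
|AD| ∈ [20, 62]
|BC| ∈ [20, 62]
|AC| ∈ [0, 109]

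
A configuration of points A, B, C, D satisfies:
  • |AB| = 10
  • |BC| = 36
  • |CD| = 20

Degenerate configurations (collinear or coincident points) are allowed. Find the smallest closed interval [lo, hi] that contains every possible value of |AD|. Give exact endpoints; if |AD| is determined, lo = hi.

|AB| ∈ {10}
|BC| ∈ {36}
|CD| ∈ {20}
|AC| ∈ [26, 46]
|BD| ∈ [16, 56]
|AD| ∈ [6, 66]

|AD| ∈ [6, 66]  (≈ [6.0000, 66.0000])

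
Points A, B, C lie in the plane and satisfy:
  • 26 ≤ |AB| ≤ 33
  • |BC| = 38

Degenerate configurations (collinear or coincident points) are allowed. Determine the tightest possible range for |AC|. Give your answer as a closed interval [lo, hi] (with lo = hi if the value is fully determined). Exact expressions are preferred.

|AC| ∈ [5, 71]  (≈ [5.0000, 71.0000])

|AB| ∈ [26, 33]
|BC| ∈ {38}
|AC| ∈ [5, 71]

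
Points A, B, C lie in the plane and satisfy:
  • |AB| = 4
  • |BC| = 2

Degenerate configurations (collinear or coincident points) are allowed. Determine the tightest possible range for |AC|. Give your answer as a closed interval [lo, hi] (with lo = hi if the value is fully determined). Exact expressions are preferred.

|AB| ∈ {4}
|BC| ∈ {2}
|AC| ∈ [2, 6]

|AC| ∈ [2, 6]  (≈ [2.0000, 6.0000])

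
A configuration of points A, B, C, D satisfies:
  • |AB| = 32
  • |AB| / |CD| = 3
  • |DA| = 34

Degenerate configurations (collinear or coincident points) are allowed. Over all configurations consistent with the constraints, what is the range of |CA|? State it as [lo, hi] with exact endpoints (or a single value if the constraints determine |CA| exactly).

|AB| ∈ {32}
|AD| ∈ {34}
|CD| ∈ {32/3}
|BD| ∈ [2, 66]
|AC| ∈ [70/3, 134/3]
|BC| ∈ [0, 230/3]

|CA| ∈ [70/3, 134/3]  (≈ [23.3333, 44.6667])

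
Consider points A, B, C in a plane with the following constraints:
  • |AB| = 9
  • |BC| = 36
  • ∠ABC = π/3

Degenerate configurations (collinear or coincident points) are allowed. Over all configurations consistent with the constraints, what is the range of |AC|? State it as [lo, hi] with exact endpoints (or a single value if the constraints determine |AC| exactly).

|AC| = 9·√(13)  (≈ 32.4500)

|AB| ∈ {9}
|BC| ∈ {36}
|AC| ∈ {9·√(13)}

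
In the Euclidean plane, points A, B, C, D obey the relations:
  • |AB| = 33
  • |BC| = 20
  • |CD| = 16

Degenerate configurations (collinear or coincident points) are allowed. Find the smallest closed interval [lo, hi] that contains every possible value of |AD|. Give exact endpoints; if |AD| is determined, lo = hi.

|AD| ∈ [0, 69]  (≈ [0.0000, 69.0000])

|AB| ∈ {33}
|BC| ∈ {20}
|CD| ∈ {16}
|AC| ∈ [13, 53]
|BD| ∈ [4, 36]
|AD| ∈ [0, 69]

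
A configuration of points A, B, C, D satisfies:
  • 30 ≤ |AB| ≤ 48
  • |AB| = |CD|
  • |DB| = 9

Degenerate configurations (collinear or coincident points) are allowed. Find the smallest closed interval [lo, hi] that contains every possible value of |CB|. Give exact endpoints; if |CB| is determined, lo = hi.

|AB| ∈ [30, 48]
|BD| ∈ {9}
|CD| ∈ [30, 48]
|AD| ∈ [21, 57]
|BC| ∈ [21, 57]
|AC| ∈ [0, 105]

|CB| ∈ [21, 57]  (≈ [21.0000, 57.0000])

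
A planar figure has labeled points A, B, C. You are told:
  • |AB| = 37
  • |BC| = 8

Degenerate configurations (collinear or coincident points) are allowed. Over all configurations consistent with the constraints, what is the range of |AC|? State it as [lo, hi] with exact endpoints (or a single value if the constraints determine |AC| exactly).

|AB| ∈ {37}
|BC| ∈ {8}
|AC| ∈ [29, 45]

|AC| ∈ [29, 45]  (≈ [29.0000, 45.0000])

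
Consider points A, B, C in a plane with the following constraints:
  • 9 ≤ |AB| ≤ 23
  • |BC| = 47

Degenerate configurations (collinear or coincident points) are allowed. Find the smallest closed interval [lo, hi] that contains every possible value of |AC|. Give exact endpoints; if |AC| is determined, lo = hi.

|AB| ∈ [9, 23]
|BC| ∈ {47}
|AC| ∈ [24, 70]

|AC| ∈ [24, 70]  (≈ [24.0000, 70.0000])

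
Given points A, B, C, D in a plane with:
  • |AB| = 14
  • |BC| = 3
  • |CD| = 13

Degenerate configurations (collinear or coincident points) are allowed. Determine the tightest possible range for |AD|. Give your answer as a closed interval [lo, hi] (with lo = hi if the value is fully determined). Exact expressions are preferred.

|AD| ∈ [0, 30]  (≈ [0.0000, 30.0000])

|AB| ∈ {14}
|BC| ∈ {3}
|CD| ∈ {13}
|AC| ∈ [11, 17]
|BD| ∈ [10, 16]
|AD| ∈ [0, 30]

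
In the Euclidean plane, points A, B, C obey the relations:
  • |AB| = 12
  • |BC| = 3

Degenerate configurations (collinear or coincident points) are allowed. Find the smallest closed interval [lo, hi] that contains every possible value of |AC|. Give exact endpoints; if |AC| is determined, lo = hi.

|AB| ∈ {12}
|BC| ∈ {3}
|AC| ∈ [9, 15]

|AC| ∈ [9, 15]  (≈ [9.0000, 15.0000])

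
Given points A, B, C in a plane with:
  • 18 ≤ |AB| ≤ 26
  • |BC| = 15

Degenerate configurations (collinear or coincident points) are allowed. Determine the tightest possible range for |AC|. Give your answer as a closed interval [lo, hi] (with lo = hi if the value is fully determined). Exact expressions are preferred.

|AB| ∈ [18, 26]
|BC| ∈ {15}
|AC| ∈ [3, 41]

|AC| ∈ [3, 41]  (≈ [3.0000, 41.0000])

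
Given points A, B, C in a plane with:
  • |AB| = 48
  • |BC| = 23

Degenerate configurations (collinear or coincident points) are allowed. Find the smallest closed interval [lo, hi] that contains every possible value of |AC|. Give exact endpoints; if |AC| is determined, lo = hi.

|AB| ∈ {48}
|BC| ∈ {23}
|AC| ∈ [25, 71]

|AC| ∈ [25, 71]  (≈ [25.0000, 71.0000])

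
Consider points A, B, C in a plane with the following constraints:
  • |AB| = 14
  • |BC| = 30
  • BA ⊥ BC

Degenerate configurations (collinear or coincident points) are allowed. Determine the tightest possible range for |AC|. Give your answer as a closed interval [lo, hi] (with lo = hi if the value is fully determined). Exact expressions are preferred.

|AC| = 2·√(274)  (≈ 33.1059)

|AB| ∈ {14}
|BC| ∈ {30}
|AC| ∈ {2·√(274)}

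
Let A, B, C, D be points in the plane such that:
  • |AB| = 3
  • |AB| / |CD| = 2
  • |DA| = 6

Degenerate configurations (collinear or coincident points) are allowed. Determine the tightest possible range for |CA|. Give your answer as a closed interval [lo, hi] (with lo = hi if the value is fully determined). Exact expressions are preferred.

|CA| ∈ [9/2, 15/2]  (≈ [4.5000, 7.5000])

|AB| ∈ {3}
|AD| ∈ {6}
|CD| ∈ {3/2}
|BD| ∈ [3, 9]
|AC| ∈ [9/2, 15/2]
|BC| ∈ [3/2, 21/2]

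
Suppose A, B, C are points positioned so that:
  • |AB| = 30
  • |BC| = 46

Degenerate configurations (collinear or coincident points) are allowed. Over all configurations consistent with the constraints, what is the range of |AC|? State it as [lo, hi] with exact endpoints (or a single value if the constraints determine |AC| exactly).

|AB| ∈ {30}
|BC| ∈ {46}
|AC| ∈ [16, 76]

|AC| ∈ [16, 76]  (≈ [16.0000, 76.0000])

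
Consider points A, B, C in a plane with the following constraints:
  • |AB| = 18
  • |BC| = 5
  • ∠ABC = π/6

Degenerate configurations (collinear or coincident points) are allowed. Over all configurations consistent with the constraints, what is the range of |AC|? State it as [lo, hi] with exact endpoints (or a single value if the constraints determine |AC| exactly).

|AB| ∈ {18}
|BC| ∈ {5}
|AC| ∈ {√(349 - 90·√(3))}

|AC| = √(349 - 90·√(3))  (≈ 13.8966)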